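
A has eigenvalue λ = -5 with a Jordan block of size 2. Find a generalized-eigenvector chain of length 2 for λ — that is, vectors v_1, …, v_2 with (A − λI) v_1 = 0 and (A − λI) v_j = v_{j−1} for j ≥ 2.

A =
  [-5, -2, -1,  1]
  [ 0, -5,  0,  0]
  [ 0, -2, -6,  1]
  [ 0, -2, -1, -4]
A Jordan chain for λ = -5 of length 2:
v_1 = (-2, 0, -2, -2)ᵀ
v_2 = (0, 1, 0, 0)ᵀ

Let N = A − (-5)·I. We want v_2 with N^2 v_2 = 0 but N^1 v_2 ≠ 0; then v_{j-1} := N · v_j for j = 2, …, 2.

Pick v_2 = (0, 1, 0, 0)ᵀ.
Then v_1 = N · v_2 = (-2, 0, -2, -2)ᵀ.

Sanity check: (A − (-5)·I) v_1 = (0, 0, 0, 0)ᵀ = 0. ✓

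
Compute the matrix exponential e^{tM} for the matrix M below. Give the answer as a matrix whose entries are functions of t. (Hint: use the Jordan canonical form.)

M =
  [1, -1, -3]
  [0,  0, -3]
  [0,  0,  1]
e^{tM} =
  [exp(t), 1 - exp(t), 3 - 3*exp(t)]
  [0, 1, 3 - 3*exp(t)]
  [0, 0, exp(t)]

Strategy: write M = P · J · P⁻¹ where J is a Jordan canonical form, so e^{tM} = P · e^{tJ} · P⁻¹, and e^{tJ} can be computed block-by-block.

M has Jordan form
J =
  [0, 0, 0]
  [0, 1, 0]
  [0, 0, 1]
(up to reordering of blocks).

Per-block formulas:
  For a 1×1 block at λ = 1: exp(t · [1]) = [e^(1t)].
  For a 1×1 block at λ = 0: exp(t · [0]) = [e^(0t)].

After assembling e^{tJ} and conjugating by P, we get:

e^{tM} =
  [exp(t), 1 - exp(t), 3 - 3*exp(t)]
  [0, 1, 3 - 3*exp(t)]
  [0, 0, exp(t)]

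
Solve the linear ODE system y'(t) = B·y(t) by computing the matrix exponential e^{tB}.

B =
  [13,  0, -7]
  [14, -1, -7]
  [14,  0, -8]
e^{tB} =
  [2*exp(6*t) - exp(-t), 0, -exp(6*t) + exp(-t)]
  [2*exp(6*t) - 2*exp(-t), exp(-t), -exp(6*t) + exp(-t)]
  [2*exp(6*t) - 2*exp(-t), 0, -exp(6*t) + 2*exp(-t)]

Strategy: write B = P · J · P⁻¹ where J is a Jordan canonical form, so e^{tB} = P · e^{tJ} · P⁻¹, and e^{tJ} can be computed block-by-block.

B has Jordan form
J =
  [-1,  0, 0]
  [ 0, -1, 0]
  [ 0,  0, 6]
(up to reordering of blocks).

Per-block formulas:
  For a 1×1 block at λ = -1: exp(t · [-1]) = [e^(-1t)].
  For a 1×1 block at λ = 6: exp(t · [6]) = [e^(6t)].

After assembling e^{tJ} and conjugating by P, we get:

e^{tB} =
  [2*exp(6*t) - exp(-t), 0, -exp(6*t) + exp(-t)]
  [2*exp(6*t) - 2*exp(-t), exp(-t), -exp(6*t) + exp(-t)]
  [2*exp(6*t) - 2*exp(-t), 0, -exp(6*t) + 2*exp(-t)]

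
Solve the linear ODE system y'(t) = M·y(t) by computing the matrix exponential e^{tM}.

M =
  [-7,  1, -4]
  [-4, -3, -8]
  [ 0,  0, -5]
e^{tM} =
  [-2*t*exp(-5*t) + exp(-5*t), t*exp(-5*t), -4*t*exp(-5*t)]
  [-4*t*exp(-5*t), 2*t*exp(-5*t) + exp(-5*t), -8*t*exp(-5*t)]
  [0, 0, exp(-5*t)]

Strategy: write M = P · J · P⁻¹ where J is a Jordan canonical form, so e^{tM} = P · e^{tJ} · P⁻¹, and e^{tJ} can be computed block-by-block.

M has Jordan form
J =
  [-5,  1,  0]
  [ 0, -5,  0]
  [ 0,  0, -5]
(up to reordering of blocks).

Per-block formulas:
  For a 1×1 block at λ = -5: exp(t · [-5]) = [e^(-5t)].
  For a 2×2 Jordan block J_2(-5): exp(t · J_2(-5)) = e^(-5t)·(I + t·N), where N is the 2×2 nilpotent shift.

After assembling e^{tJ} and conjugating by P, we get:

e^{tM} =
  [-2*t*exp(-5*t) + exp(-5*t), t*exp(-5*t), -4*t*exp(-5*t)]
  [-4*t*exp(-5*t), 2*t*exp(-5*t) + exp(-5*t), -8*t*exp(-5*t)]
  [0, 0, exp(-5*t)]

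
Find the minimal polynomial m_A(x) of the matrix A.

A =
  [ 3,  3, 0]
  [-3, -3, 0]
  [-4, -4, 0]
x^2

The characteristic polynomial is χ_A(x) = x^3, so the eigenvalues are known. The minimal polynomial is
  m_A(x) = Π_λ (x − λ)^{k_λ}
where k_λ is the size of the *largest* Jordan block for λ (equivalently, the smallest k with (A − λI)^k v = 0 for every generalised eigenvector v of λ).

  λ = 0: largest Jordan block has size 2, contributing (x − 0)^2

So m_A(x) = x^2 = x^2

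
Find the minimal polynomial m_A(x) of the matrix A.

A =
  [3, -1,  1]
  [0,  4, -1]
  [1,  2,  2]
x^3 - 9*x^2 + 27*x - 27

The characteristic polynomial is χ_A(x) = (x - 3)^3, so the eigenvalues are known. The minimal polynomial is
  m_A(x) = Π_λ (x − λ)^{k_λ}
where k_λ is the size of the *largest* Jordan block for λ (equivalently, the smallest k with (A − λI)^k v = 0 for every generalised eigenvector v of λ).

  λ = 3: largest Jordan block has size 3, contributing (x − 3)^3

So m_A(x) = (x - 3)^3 = x^3 - 9*x^2 + 27*x - 27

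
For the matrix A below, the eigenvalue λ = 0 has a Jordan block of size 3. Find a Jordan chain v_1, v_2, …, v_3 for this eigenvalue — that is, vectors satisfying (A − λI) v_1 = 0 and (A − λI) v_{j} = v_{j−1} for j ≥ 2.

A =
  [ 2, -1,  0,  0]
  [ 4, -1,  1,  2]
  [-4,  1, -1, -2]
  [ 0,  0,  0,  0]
A Jordan chain for λ = 0 of length 3:
v_1 = (-1, -2, 2, 0)ᵀ
v_2 = (-1, -1, 1, 0)ᵀ
v_3 = (0, 1, 0, 0)ᵀ

Let N = A − (0)·I. We want v_3 with N^3 v_3 = 0 but N^2 v_3 ≠ 0; then v_{j-1} := N · v_j for j = 3, …, 2.

Pick v_3 = (0, 1, 0, 0)ᵀ.
Then v_2 = N · v_3 = (-1, -1, 1, 0)ᵀ.
Then v_1 = N · v_2 = (-1, -2, 2, 0)ᵀ.

Sanity check: (A − (0)·I) v_1 = (0, 0, 0, 0)ᵀ = 0. ✓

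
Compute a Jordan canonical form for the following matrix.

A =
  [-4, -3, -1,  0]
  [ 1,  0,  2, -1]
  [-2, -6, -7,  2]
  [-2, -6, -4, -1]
J_3(-3) ⊕ J_1(-3)

The characteristic polynomial is
  det(x·I − A) = x^4 + 12*x^3 + 54*x^2 + 108*x + 81 = (x + 3)^4

Eigenvalues and multiplicities (the geometric multiplicity of λ is n − rank(A − λI), which equals the number of Jordan blocks for λ):
  λ = -3: algebraic multiplicity = 4, geometric multiplicity = 2

Determining the block sizes for each eigenvalue:
  λ = -3: with am = 4 and gm = 2, the partition is not yet determined (e.g. several partitions of 4 into 2 parts exist). Let N = A − (-3)·I. Computing rank(N^1) = 2, rank(N^2) = 1, rank(N^3) = 0; the number of blocks of size ≥ j is rank(N^{j−1}) − rank(N^j), giving [2, 1, 1]. So we have 1 block(s) of size 3, 1 block(s) of size 1 → block sizes [3, 1]

Assembling the blocks gives a Jordan form
J =
  [-3,  1,  0,  0]
  [ 0, -3,  1,  0]
  [ 0,  0, -3,  0]
  [ 0,  0,  0, -3]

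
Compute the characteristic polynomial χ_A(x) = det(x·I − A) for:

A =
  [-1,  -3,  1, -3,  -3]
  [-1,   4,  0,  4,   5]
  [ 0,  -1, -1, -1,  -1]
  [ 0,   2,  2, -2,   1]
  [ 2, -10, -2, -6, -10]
x^5 + 10*x^4 + 40*x^3 + 80*x^2 + 80*x + 32

Expanding det(x·I − A) (e.g. by cofactor expansion or by noting that A is similar to its Jordan form J, which has the same characteristic polynomial as A) gives
  χ_A(x) = x^5 + 10*x^4 + 40*x^3 + 80*x^2 + 80*x + 32
which factors as (x + 2)^5. The eigenvalues (with algebraic multiplicities) are λ = -2 with multiplicity 5.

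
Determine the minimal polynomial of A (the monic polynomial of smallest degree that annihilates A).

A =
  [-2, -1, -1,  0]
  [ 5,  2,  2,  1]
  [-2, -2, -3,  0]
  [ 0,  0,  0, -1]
x^3 + 3*x^2 + 3*x + 1

The characteristic polynomial is χ_A(x) = (x + 1)^4, so the eigenvalues are known. The minimal polynomial is
  m_A(x) = Π_λ (x − λ)^{k_λ}
where k_λ is the size of the *largest* Jordan block for λ (equivalently, the smallest k with (A − λI)^k v = 0 for every generalised eigenvector v of λ).

  λ = -1: largest Jordan block has size 3, contributing (x + 1)^3

So m_A(x) = (x + 1)^3 = x^3 + 3*x^2 + 3*x + 1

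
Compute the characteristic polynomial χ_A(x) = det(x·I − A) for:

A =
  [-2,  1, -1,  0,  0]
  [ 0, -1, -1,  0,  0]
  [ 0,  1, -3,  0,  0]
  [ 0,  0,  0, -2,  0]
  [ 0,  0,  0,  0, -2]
x^5 + 10*x^4 + 40*x^3 + 80*x^2 + 80*x + 32

Expanding det(x·I − A) (e.g. by cofactor expansion or by noting that A is similar to its Jordan form J, which has the same characteristic polynomial as A) gives
  χ_A(x) = x^5 + 10*x^4 + 40*x^3 + 80*x^2 + 80*x + 32
which factors as (x + 2)^5. The eigenvalues (with algebraic multiplicities) are λ = -2 with multiplicity 5.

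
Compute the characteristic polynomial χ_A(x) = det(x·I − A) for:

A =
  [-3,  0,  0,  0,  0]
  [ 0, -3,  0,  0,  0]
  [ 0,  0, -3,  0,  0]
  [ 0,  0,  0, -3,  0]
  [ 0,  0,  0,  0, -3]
x^5 + 15*x^4 + 90*x^3 + 270*x^2 + 405*x + 243

Expanding det(x·I − A) (e.g. by cofactor expansion or by noting that A is similar to its Jordan form J, which has the same characteristic polynomial as A) gives
  χ_A(x) = x^5 + 15*x^4 + 90*x^3 + 270*x^2 + 405*x + 243
which factors as (x + 3)^5. The eigenvalues (with algebraic multiplicities) are λ = -3 with multiplicity 5.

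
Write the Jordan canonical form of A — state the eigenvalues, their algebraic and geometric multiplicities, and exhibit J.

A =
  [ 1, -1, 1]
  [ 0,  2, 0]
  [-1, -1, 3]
J_2(2) ⊕ J_1(2)

The characteristic polynomial is
  det(x·I − A) = x^3 - 6*x^2 + 12*x - 8 = (x - 2)^3

Eigenvalues and multiplicities (the geometric multiplicity of λ is n − rank(A − λI), which equals the number of Jordan blocks for λ):
  λ = 2: algebraic multiplicity = 3, geometric multiplicity = 2

Determining the block sizes for each eigenvalue:
  λ = 2: 2 blocks summing to 3 forces exactly one block of size 2 and the rest size 1 → block sizes [2, 1]

Assembling the blocks gives a Jordan form
J =
  [2, 1, 0]
  [0, 2, 0]
  [0, 0, 2]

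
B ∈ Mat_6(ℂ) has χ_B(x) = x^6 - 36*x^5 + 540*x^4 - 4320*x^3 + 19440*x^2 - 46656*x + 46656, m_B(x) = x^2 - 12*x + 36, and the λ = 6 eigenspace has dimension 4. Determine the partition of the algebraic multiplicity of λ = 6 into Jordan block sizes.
Block sizes for λ = 6: [2, 2, 1, 1]

Step 1 — from the characteristic polynomial, algebraic multiplicity of λ = 6 is 6. From dim ker(B − (6)·I) = 4, there are exactly 4 Jordan blocks for λ = 6.
Step 2 — from the minimal polynomial, the factor (x − 6)^2 tells us the largest block for λ = 6 has size 2.
Step 3 — with total size 6, 4 blocks, and largest block 2, the block sizes (in nonincreasing order) are [2, 2, 1, 1].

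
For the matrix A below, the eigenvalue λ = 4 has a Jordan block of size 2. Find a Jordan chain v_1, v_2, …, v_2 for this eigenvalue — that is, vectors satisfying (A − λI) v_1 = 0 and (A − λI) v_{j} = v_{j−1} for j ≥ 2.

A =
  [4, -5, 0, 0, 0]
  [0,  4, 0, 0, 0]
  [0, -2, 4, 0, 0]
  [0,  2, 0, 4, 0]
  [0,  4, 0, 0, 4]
A Jordan chain for λ = 4 of length 2:
v_1 = (-5, 0, -2, 2, 4)ᵀ
v_2 = (0, 1, 0, 0, 0)ᵀ

Let N = A − (4)·I. We want v_2 with N^2 v_2 = 0 but N^1 v_2 ≠ 0; then v_{j-1} := N · v_j for j = 2, …, 2.

Pick v_2 = (0, 1, 0, 0, 0)ᵀ.
Then v_1 = N · v_2 = (-5, 0, -2, 2, 4)ᵀ.

Sanity check: (A − (4)·I) v_1 = (0, 0, 0, 0, 0)ᵀ = 0. ✓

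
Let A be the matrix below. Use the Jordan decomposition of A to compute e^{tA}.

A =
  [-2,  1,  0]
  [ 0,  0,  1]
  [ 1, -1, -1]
e^{tA} =
  [t^2*exp(-t)/2 - t*exp(-t) + exp(-t), t*exp(-t), t^2*exp(-t)/2]
  [t^2*exp(-t)/2, t*exp(-t) + exp(-t), t^2*exp(-t)/2 + t*exp(-t)]
  [-t^2*exp(-t)/2 + t*exp(-t), -t*exp(-t), -t^2*exp(-t)/2 + exp(-t)]

Strategy: write A = P · J · P⁻¹ where J is a Jordan canonical form, so e^{tA} = P · e^{tJ} · P⁻¹, and e^{tJ} can be computed block-by-block.

A has Jordan form
J =
  [-1,  1,  0]
  [ 0, -1,  1]
  [ 0,  0, -1]
(up to reordering of blocks).

Per-block formulas:
  For a 3×3 Jordan block J_3(-1): exp(t · J_3(-1)) = e^(-1t)·(I + t·N + (t^2/2)·N^2), where N is the 3×3 nilpotent shift.

After assembling e^{tJ} and conjugating by P, we get:

e^{tA} =
  [t^2*exp(-t)/2 - t*exp(-t) + exp(-t), t*exp(-t), t^2*exp(-t)/2]
  [t^2*exp(-t)/2, t*exp(-t) + exp(-t), t^2*exp(-t)/2 + t*exp(-t)]
  [-t^2*exp(-t)/2 + t*exp(-t), -t*exp(-t), -t^2*exp(-t)/2 + exp(-t)]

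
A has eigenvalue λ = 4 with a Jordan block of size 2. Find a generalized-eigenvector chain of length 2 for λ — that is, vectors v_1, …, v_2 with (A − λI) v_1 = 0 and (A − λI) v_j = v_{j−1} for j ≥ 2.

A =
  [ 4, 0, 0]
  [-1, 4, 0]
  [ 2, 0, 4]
A Jordan chain for λ = 4 of length 2:
v_1 = (0, -1, 2)ᵀ
v_2 = (1, 0, 0)ᵀ

Let N = A − (4)·I. We want v_2 with N^2 v_2 = 0 but N^1 v_2 ≠ 0; then v_{j-1} := N · v_j for j = 2, …, 2.

Pick v_2 = (1, 0, 0)ᵀ.
Then v_1 = N · v_2 = (0, -1, 2)ᵀ.

Sanity check: (A − (4)·I) v_1 = (0, 0, 0)ᵀ = 0. ✓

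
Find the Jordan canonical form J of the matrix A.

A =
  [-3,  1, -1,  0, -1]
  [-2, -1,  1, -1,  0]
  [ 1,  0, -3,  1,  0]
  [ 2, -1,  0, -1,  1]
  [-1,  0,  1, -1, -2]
J_3(-2) ⊕ J_2(-2)

The characteristic polynomial is
  det(x·I − A) = x^5 + 10*x^4 + 40*x^3 + 80*x^2 + 80*x + 32 = (x + 2)^5

Eigenvalues and multiplicities (the geometric multiplicity of λ is n − rank(A − λI), which equals the number of Jordan blocks for λ):
  λ = -2: algebraic multiplicity = 5, geometric multiplicity = 2

Determining the block sizes for each eigenvalue:
  λ = -2: with am = 5 and gm = 2, the partition is not yet determined (e.g. several partitions of 5 into 2 parts exist). Let N = A − (-2)·I. Computing rank(N^1) = 3, rank(N^2) = 1, rank(N^3) = 0; the number of blocks of size ≥ j is rank(N^{j−1}) − rank(N^j), giving [2, 2, 1]. So we have 1 block(s) of size 3, 1 block(s) of size 2 → block sizes [3, 2]

Assembling the blocks gives a Jordan form
J =
  [-2,  1,  0,  0,  0]
  [ 0, -2,  1,  0,  0]
  [ 0,  0, -2,  0,  0]
  [ 0,  0,  0, -2,  1]
  [ 0,  0,  0,  0, -2]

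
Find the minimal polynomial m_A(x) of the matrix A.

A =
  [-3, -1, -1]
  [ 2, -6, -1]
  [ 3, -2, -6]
x^3 + 15*x^2 + 75*x + 125

The characteristic polynomial is χ_A(x) = (x + 5)^3, so the eigenvalues are known. The minimal polynomial is
  m_A(x) = Π_λ (x − λ)^{k_λ}
where k_λ is the size of the *largest* Jordan block for λ (equivalently, the smallest k with (A − λI)^k v = 0 for every generalised eigenvector v of λ).

  λ = -5: largest Jordan block has size 3, contributing (x + 5)^3

So m_A(x) = (x + 5)^3 = x^3 + 15*x^2 + 75*x + 125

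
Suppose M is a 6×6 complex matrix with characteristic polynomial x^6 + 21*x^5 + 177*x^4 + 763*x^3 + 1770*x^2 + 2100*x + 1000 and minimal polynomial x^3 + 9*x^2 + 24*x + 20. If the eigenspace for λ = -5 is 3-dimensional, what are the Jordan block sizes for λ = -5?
Block sizes for λ = -5: [1, 1, 1]

Step 1 — from the characteristic polynomial, algebraic multiplicity of λ = -5 is 3. From dim ker(M − (-5)·I) = 3, there are exactly 3 Jordan blocks for λ = -5.
Step 2 — from the minimal polynomial, the factor (x + 5) tells us the largest block for λ = -5 has size 1.
Step 3 — with total size 3, 3 blocks, and largest block 1, the block sizes (in nonincreasing order) are [1, 1, 1].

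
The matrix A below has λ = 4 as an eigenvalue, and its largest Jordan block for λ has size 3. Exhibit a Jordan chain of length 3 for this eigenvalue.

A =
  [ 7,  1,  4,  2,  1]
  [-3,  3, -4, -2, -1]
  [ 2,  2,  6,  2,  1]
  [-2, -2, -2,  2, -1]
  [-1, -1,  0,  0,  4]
A Jordan chain for λ = 4 of length 3:
v_1 = (-1, 1, 1, -1, 0)ᵀ
v_2 = (1, -1, -2, 2, 1)ᵀ
v_3 = (1, -2, 0, 0, 0)ᵀ

Let N = A − (4)·I. We want v_3 with N^3 v_3 = 0 but N^2 v_3 ≠ 0; then v_{j-1} := N · v_j for j = 3, …, 2.

Pick v_3 = (1, -2, 0, 0, 0)ᵀ.
Then v_2 = N · v_3 = (1, -1, -2, 2, 1)ᵀ.
Then v_1 = N · v_2 = (-1, 1, 1, -1, 0)ᵀ.

Sanity check: (A − (4)·I) v_1 = (0, 0, 0, 0, 0)ᵀ = 0. ✓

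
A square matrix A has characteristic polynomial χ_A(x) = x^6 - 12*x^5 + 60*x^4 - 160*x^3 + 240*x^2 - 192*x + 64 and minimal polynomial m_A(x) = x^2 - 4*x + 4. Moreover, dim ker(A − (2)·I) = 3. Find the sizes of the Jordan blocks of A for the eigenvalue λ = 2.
Block sizes for λ = 2: [2, 2, 2]

Step 1 — from the characteristic polynomial, algebraic multiplicity of λ = 2 is 6. From dim ker(A − (2)·I) = 3, there are exactly 3 Jordan blocks for λ = 2.
Step 2 — from the minimal polynomial, the factor (x − 2)^2 tells us the largest block for λ = 2 has size 2.
Step 3 — with total size 6, 3 blocks, and largest block 2, the block sizes (in nonincreasing order) are [2, 2, 2].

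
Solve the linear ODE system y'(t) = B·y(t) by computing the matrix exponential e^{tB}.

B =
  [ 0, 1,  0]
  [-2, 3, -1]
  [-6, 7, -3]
e^{tB} =
  [1 - t^2, 3*t^2/2 + t, -t^2/2]
  [-2*t, 3*t + 1, -t]
  [2*t^2 - 6*t, -3*t^2 + 7*t, t^2 - 3*t + 1]

Strategy: write B = P · J · P⁻¹ where J is a Jordan canonical form, so e^{tB} = P · e^{tJ} · P⁻¹, and e^{tJ} can be computed block-by-block.

B has Jordan form
J =
  [0, 1, 0]
  [0, 0, 1]
  [0, 0, 0]
(up to reordering of blocks).

Per-block formulas:
  For a 3×3 Jordan block J_3(0): exp(t · J_3(0)) = e^(0t)·(I + t·N + (t^2/2)·N^2), where N is the 3×3 nilpotent shift.

After assembling e^{tJ} and conjugating by P, we get:

e^{tB} =
  [1 - t^2, 3*t^2/2 + t, -t^2/2]
  [-2*t, 3*t + 1, -t]
  [2*t^2 - 6*t, -3*t^2 + 7*t, t^2 - 3*t + 1]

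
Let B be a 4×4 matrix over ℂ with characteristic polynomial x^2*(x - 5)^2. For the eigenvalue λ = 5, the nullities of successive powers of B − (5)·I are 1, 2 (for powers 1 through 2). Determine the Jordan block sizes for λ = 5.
Block sizes for λ = 5: [2]

From the dimensions of kernels of powers, the number of Jordan blocks of size at least j is d_j − d_{j−1} where d_j = dim ker(N^j) (with d_0 = 0). Computing the differences gives [1, 1].
The number of blocks of size exactly k is (#blocks of size ≥ k) − (#blocks of size ≥ k + 1), so the partition is: 1 block(s) of size 2.
In nonincreasing order the block sizes are [2].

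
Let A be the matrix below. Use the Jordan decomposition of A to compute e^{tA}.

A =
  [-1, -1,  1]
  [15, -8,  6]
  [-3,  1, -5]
e^{tA} =
  [6*t*exp(-5*t) - 2*exp(-4*t) + 3*exp(-5*t), -t*exp(-5*t), 3*t*exp(-5*t) - 2*exp(-4*t) + 2*exp(-5*t)]
  [18*t*exp(-5*t) - 3*exp(-4*t) + 3*exp(-5*t), -3*t*exp(-5*t) + exp(-5*t), 9*t*exp(-5*t) - 3*exp(-4*t) + 3*exp(-5*t)]
  [-6*t*exp(-5*t) + 3*exp(-4*t) - 3*exp(-5*t), t*exp(-5*t), -3*t*exp(-5*t) + 3*exp(-4*t) - 2*exp(-5*t)]

Strategy: write A = P · J · P⁻¹ where J is a Jordan canonical form, so e^{tA} = P · e^{tJ} · P⁻¹, and e^{tJ} can be computed block-by-block.

A has Jordan form
J =
  [-5,  1,  0]
  [ 0, -5,  0]
  [ 0,  0, -4]
(up to reordering of blocks).

Per-block formulas:
  For a 1×1 block at λ = -4: exp(t · [-4]) = [e^(-4t)].
  For a 2×2 Jordan block J_2(-5): exp(t · J_2(-5)) = e^(-5t)·(I + t·N), where N is the 2×2 nilpotent shift.

After assembling e^{tJ} and conjugating by P, we get:

e^{tA} =
  [6*t*exp(-5*t) - 2*exp(-4*t) + 3*exp(-5*t), -t*exp(-5*t), 3*t*exp(-5*t) - 2*exp(-4*t) + 2*exp(-5*t)]
  [18*t*exp(-5*t) - 3*exp(-4*t) + 3*exp(-5*t), -3*t*exp(-5*t) + exp(-5*t), 9*t*exp(-5*t) - 3*exp(-4*t) + 3*exp(-5*t)]
  [-6*t*exp(-5*t) + 3*exp(-4*t) - 3*exp(-5*t), t*exp(-5*t), -3*t*exp(-5*t) + 3*exp(-4*t) - 2*exp(-5*t)]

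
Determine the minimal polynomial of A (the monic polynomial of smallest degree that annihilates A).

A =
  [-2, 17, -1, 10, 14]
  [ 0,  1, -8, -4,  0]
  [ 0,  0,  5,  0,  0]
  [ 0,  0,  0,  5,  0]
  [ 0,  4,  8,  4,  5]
x^3 - 4*x^2 - 7*x + 10

The characteristic polynomial is χ_A(x) = (x - 5)^3*(x - 1)*(x + 2), so the eigenvalues are known. The minimal polynomial is
  m_A(x) = Π_λ (x − λ)^{k_λ}
where k_λ is the size of the *largest* Jordan block for λ (equivalently, the smallest k with (A − λI)^k v = 0 for every generalised eigenvector v of λ).

  λ = -2: largest Jordan block has size 1, contributing (x + 2)
  λ = 1: largest Jordan block has size 1, contributing (x − 1)
  λ = 5: largest Jordan block has size 1, contributing (x − 5)

So m_A(x) = (x - 5)*(x - 1)*(x + 2) = x^3 - 4*x^2 - 7*x + 10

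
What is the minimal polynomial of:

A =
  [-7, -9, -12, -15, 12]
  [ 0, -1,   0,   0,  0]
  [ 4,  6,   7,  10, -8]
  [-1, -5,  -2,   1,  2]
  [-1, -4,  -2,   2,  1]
x^4 - 2*x^3 - 3*x^2 + 4*x + 4

The characteristic polynomial is χ_A(x) = (x - 2)^2*(x + 1)^3, so the eigenvalues are known. The minimal polynomial is
  m_A(x) = Π_λ (x − λ)^{k_λ}
where k_λ is the size of the *largest* Jordan block for λ (equivalently, the smallest k with (A − λI)^k v = 0 for every generalised eigenvector v of λ).

  λ = -1: largest Jordan block has size 2, contributing (x + 1)^2
  λ = 2: largest Jordan block has size 2, contributing (x − 2)^2

So m_A(x) = (x - 2)^2*(x + 1)^2 = x^4 - 2*x^3 - 3*x^2 + 4*x + 4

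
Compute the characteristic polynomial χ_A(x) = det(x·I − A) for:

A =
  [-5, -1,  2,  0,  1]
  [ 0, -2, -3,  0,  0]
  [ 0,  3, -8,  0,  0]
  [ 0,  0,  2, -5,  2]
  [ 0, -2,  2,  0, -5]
x^5 + 25*x^4 + 250*x^3 + 1250*x^2 + 3125*x + 3125

Expanding det(x·I − A) (e.g. by cofactor expansion or by noting that A is similar to its Jordan form J, which has the same characteristic polynomial as A) gives
  χ_A(x) = x^5 + 25*x^4 + 250*x^3 + 1250*x^2 + 3125*x + 3125
which factors as (x + 5)^5. The eigenvalues (with algebraic multiplicities) are λ = -5 with multiplicity 5.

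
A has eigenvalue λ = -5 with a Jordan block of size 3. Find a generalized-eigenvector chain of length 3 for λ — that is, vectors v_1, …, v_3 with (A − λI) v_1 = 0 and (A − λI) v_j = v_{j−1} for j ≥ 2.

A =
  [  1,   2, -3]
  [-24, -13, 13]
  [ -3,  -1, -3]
A Jordan chain for λ = -5 of length 3:
v_1 = (-3, 9, 0)ᵀ
v_2 = (6, -24, -3)ᵀ
v_3 = (1, 0, 0)ᵀ

Let N = A − (-5)·I. We want v_3 with N^3 v_3 = 0 but N^2 v_3 ≠ 0; then v_{j-1} := N · v_j for j = 3, …, 2.

Pick v_3 = (1, 0, 0)ᵀ.
Then v_2 = N · v_3 = (6, -24, -3)ᵀ.
Then v_1 = N · v_2 = (-3, 9, 0)ᵀ.

Sanity check: (A − (-5)·I) v_1 = (0, 0, 0)ᵀ = 0. ✓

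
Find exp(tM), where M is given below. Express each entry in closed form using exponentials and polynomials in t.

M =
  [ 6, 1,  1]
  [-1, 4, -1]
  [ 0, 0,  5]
e^{tM} =
  [t*exp(5*t) + exp(5*t), t*exp(5*t), t*exp(5*t)]
  [-t*exp(5*t), -t*exp(5*t) + exp(5*t), -t*exp(5*t)]
  [0, 0, exp(5*t)]

Strategy: write M = P · J · P⁻¹ where J is a Jordan canonical form, so e^{tM} = P · e^{tJ} · P⁻¹, and e^{tJ} can be computed block-by-block.

M has Jordan form
J =
  [5, 1, 0]
  [0, 5, 0]
  [0, 0, 5]
(up to reordering of blocks).

Per-block formulas:
  For a 1×1 block at λ = 5: exp(t · [5]) = [e^(5t)].
  For a 2×2 Jordan block J_2(5): exp(t · J_2(5)) = e^(5t)·(I + t·N), where N is the 2×2 nilpotent shift.

After assembling e^{tJ} and conjugating by P, we get:

e^{tM} =
  [t*exp(5*t) + exp(5*t), t*exp(5*t), t*exp(5*t)]
  [-t*exp(5*t), -t*exp(5*t) + exp(5*t), -t*exp(5*t)]
  [0, 0, exp(5*t)]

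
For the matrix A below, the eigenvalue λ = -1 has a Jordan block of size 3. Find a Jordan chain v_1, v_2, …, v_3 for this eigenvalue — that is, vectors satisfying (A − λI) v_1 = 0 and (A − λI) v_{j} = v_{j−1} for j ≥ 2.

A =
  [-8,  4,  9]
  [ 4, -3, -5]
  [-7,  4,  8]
A Jordan chain for λ = -1 of length 3:
v_1 = (2, -1, 2)ᵀ
v_2 = (-7, 4, -7)ᵀ
v_3 = (1, 0, 0)ᵀ

Let N = A − (-1)·I. We want v_3 with N^3 v_3 = 0 but N^2 v_3 ≠ 0; then v_{j-1} := N · v_j for j = 3, …, 2.

Pick v_3 = (1, 0, 0)ᵀ.
Then v_2 = N · v_3 = (-7, 4, -7)ᵀ.
Then v_1 = N · v_2 = (2, -1, 2)ᵀ.

Sanity check: (A − (-1)·I) v_1 = (0, 0, 0)ᵀ = 0. ✓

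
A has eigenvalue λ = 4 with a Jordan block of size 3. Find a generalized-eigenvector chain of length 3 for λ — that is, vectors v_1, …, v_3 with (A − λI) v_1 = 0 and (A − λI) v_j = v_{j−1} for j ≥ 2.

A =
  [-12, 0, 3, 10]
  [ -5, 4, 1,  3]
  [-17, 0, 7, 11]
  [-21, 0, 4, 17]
A Jordan chain for λ = 4 of length 3:
v_1 = (-5, 0, -10, -5)ᵀ
v_2 = (-16, -5, -17, -21)ᵀ
v_3 = (1, 0, 0, 0)ᵀ

Let N = A − (4)·I. We want v_3 with N^3 v_3 = 0 but N^2 v_3 ≠ 0; then v_{j-1} := N · v_j for j = 3, …, 2.

Pick v_3 = (1, 0, 0, 0)ᵀ.
Then v_2 = N · v_3 = (-16, -5, -17, -21)ᵀ.
Then v_1 = N · v_2 = (-5, 0, -10, -5)ᵀ.

Sanity check: (A − (4)·I) v_1 = (0, 0, 0, 0)ᵀ = 0. ✓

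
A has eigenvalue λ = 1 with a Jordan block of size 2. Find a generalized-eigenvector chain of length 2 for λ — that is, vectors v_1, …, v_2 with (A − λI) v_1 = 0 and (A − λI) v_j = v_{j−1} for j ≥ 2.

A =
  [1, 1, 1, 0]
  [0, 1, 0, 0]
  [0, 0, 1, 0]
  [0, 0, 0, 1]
A Jordan chain for λ = 1 of length 2:
v_1 = (1, 0, 0, 0)ᵀ
v_2 = (0, 1, 0, 0)ᵀ

Let N = A − (1)·I. We want v_2 with N^2 v_2 = 0 but N^1 v_2 ≠ 0; then v_{j-1} := N · v_j for j = 2, …, 2.

Pick v_2 = (0, 1, 0, 0)ᵀ.
Then v_1 = N · v_2 = (1, 0, 0, 0)ᵀ.

Sanity check: (A − (1)·I) v_1 = (0, 0, 0, 0)ᵀ = 0. ✓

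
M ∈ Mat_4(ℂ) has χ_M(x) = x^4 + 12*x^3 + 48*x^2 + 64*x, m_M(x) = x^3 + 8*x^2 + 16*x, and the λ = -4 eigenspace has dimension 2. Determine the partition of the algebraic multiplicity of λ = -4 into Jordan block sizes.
Block sizes for λ = -4: [2, 1]

Step 1 — from the characteristic polynomial, algebraic multiplicity of λ = -4 is 3. From dim ker(M − (-4)·I) = 2, there are exactly 2 Jordan blocks for λ = -4.
Step 2 — from the minimal polynomial, the factor (x + 4)^2 tells us the largest block for λ = -4 has size 2.
Step 3 — with total size 3, 2 blocks, and largest block 2, the block sizes (in nonincreasing order) are [2, 1].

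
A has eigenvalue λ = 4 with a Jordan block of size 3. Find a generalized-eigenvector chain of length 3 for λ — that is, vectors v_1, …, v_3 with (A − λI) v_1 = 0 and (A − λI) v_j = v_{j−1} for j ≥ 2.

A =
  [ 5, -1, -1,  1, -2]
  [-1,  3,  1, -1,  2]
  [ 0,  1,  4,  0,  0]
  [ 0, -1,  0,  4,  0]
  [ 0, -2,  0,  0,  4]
A Jordan chain for λ = 4 of length 3:
v_1 = (2, 0, -1, 1, 2)ᵀ
v_2 = (1, -1, 0, 0, 0)ᵀ
v_3 = (1, 0, 0, 0, 0)ᵀ

Let N = A − (4)·I. We want v_3 with N^3 v_3 = 0 but N^2 v_3 ≠ 0; then v_{j-1} := N · v_j for j = 3, …, 2.

Pick v_3 = (1, 0, 0, 0, 0)ᵀ.
Then v_2 = N · v_3 = (1, -1, 0, 0, 0)ᵀ.
Then v_1 = N · v_2 = (2, 0, -1, 1, 2)ᵀ.

Sanity check: (A − (4)·I) v_1 = (0, 0, 0, 0, 0)ᵀ = 0. ✓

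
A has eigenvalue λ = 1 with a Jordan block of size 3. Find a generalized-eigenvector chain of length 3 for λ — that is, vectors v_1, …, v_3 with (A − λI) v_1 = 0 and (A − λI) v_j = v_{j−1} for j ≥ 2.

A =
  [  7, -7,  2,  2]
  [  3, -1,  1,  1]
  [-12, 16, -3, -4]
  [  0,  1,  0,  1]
A Jordan chain for λ = 1 of length 3:
v_1 = (-9, 0, 24, 3)ᵀ
v_2 = (6, 3, -12, 0)ᵀ
v_3 = (1, 0, 0, 0)ᵀ

Let N = A − (1)·I. We want v_3 with N^3 v_3 = 0 but N^2 v_3 ≠ 0; then v_{j-1} := N · v_j for j = 3, …, 2.

Pick v_3 = (1, 0, 0, 0)ᵀ.
Then v_2 = N · v_3 = (6, 3, -12, 0)ᵀ.
Then v_1 = N · v_2 = (-9, 0, 24, 3)ᵀ.

Sanity check: (A − (1)·I) v_1 = (0, 0, 0, 0)ᵀ = 0. ✓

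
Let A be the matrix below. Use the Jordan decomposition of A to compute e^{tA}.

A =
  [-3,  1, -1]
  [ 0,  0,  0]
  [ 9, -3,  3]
e^{tA} =
  [1 - 3*t, t, -t]
  [0, 1, 0]
  [9*t, -3*t, 3*t + 1]

Strategy: write A = P · J · P⁻¹ where J is a Jordan canonical form, so e^{tA} = P · e^{tJ} · P⁻¹, and e^{tJ} can be computed block-by-block.

A has Jordan form
J =
  [0, 1, 0]
  [0, 0, 0]
  [0, 0, 0]
(up to reordering of blocks).

Per-block formulas:
  For a 1×1 block at λ = 0: exp(t · [0]) = [e^(0t)].
  For a 2×2 Jordan block J_2(0): exp(t · J_2(0)) = e^(0t)·(I + t·N), where N is the 2×2 nilpotent shift.

After assembling e^{tJ} and conjugating by P, we get:

e^{tA} =
  [1 - 3*t, t, -t]
  [0, 1, 0]
  [9*t, -3*t, 3*t + 1]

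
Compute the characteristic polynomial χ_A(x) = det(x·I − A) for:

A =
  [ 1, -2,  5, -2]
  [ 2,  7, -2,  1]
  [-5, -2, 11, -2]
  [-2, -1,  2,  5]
x^4 - 24*x^3 + 216*x^2 - 864*x + 1296

Expanding det(x·I − A) (e.g. by cofactor expansion or by noting that A is similar to its Jordan form J, which has the same characteristic polynomial as A) gives
  χ_A(x) = x^4 - 24*x^3 + 216*x^2 - 864*x + 1296
which factors as (x - 6)^4. The eigenvalues (with algebraic multiplicities) are λ = 6 with multiplicity 4.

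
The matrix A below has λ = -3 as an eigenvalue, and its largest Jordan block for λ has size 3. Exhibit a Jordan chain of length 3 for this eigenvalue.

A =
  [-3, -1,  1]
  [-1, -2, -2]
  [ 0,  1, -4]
A Jordan chain for λ = -3 of length 3:
v_1 = (1, -1, -1)ᵀ
v_2 = (0, -1, 0)ᵀ
v_3 = (1, 0, 0)ᵀ

Let N = A − (-3)·I. We want v_3 with N^3 v_3 = 0 but N^2 v_3 ≠ 0; then v_{j-1} := N · v_j for j = 3, …, 2.

Pick v_3 = (1, 0, 0)ᵀ.
Then v_2 = N · v_3 = (0, -1, 0)ᵀ.
Then v_1 = N · v_2 = (1, -1, -1)ᵀ.

Sanity check: (A − (-3)·I) v_1 = (0, 0, 0)ᵀ = 0. ✓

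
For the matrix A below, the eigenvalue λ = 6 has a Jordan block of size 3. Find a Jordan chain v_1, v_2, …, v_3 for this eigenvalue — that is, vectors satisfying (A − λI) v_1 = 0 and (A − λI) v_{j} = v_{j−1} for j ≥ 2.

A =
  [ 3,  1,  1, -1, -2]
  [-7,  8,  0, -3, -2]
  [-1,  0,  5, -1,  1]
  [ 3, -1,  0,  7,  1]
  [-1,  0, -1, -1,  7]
A Jordan chain for λ = 6 of length 3:
v_1 = (-2, -5, -1, 2, -1)ᵀ
v_2 = (1, 0, -1, 0, -1)ᵀ
v_3 = (0, 0, 1, 0, 0)ᵀ

Let N = A − (6)·I. We want v_3 with N^3 v_3 = 0 but N^2 v_3 ≠ 0; then v_{j-1} := N · v_j for j = 3, …, 2.

Pick v_3 = (0, 0, 1, 0, 0)ᵀ.
Then v_2 = N · v_3 = (1, 0, -1, 0, -1)ᵀ.
Then v_1 = N · v_2 = (-2, -5, -1, 2, -1)ᵀ.

Sanity check: (A − (6)·I) v_1 = (0, 0, 0, 0, 0)ᵀ = 0. ✓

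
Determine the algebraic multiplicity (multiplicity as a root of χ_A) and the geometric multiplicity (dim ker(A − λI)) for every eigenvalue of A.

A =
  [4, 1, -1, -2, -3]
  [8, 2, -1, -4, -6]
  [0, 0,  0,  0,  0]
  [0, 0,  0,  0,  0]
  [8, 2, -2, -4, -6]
λ = 0: alg = 5, geom = 3

Step 1 — factor the characteristic polynomial to read off the algebraic multiplicities:
  χ_A(x) = x^5

Step 2 — compute geometric multiplicities via the rank-nullity identity g(λ) = n − rank(A − λI):
  rank(A − (0)·I) = 2, so dim ker(A − (0)·I) = n − 2 = 3

Summary:
  λ = 0: algebraic multiplicity = 5, geometric multiplicity = 3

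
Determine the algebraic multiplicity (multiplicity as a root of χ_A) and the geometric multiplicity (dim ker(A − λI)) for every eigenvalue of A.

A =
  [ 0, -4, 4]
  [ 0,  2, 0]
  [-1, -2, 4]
λ = 2: alg = 3, geom = 2

Step 1 — factor the characteristic polynomial to read off the algebraic multiplicities:
  χ_A(x) = (x - 2)^3

Step 2 — compute geometric multiplicities via the rank-nullity identity g(λ) = n − rank(A − λI):
  rank(A − (2)·I) = 1, so dim ker(A − (2)·I) = n − 1 = 2

Summary:
  λ = 2: algebraic multiplicity = 3, geometric multiplicity = 2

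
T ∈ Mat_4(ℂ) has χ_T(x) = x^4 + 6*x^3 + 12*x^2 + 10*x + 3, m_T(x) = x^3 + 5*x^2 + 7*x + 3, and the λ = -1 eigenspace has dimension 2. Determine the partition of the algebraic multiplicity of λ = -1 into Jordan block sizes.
Block sizes for λ = -1: [2, 1]

Step 1 — from the characteristic polynomial, algebraic multiplicity of λ = -1 is 3. From dim ker(T − (-1)·I) = 2, there are exactly 2 Jordan blocks for λ = -1.
Step 2 — from the minimal polynomial, the factor (x + 1)^2 tells us the largest block for λ = -1 has size 2.
Step 3 — with total size 3, 2 blocks, and largest block 2, the block sizes (in nonincreasing order) are [2, 1].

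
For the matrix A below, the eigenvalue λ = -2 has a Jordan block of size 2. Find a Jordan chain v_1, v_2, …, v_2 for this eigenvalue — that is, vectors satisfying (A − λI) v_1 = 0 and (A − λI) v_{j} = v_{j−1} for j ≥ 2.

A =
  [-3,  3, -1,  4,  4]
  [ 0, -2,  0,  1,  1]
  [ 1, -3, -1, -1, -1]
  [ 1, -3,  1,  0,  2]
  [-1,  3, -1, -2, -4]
A Jordan chain for λ = -2 of length 2:
v_1 = (-1, 0, 1, 1, -1)ᵀ
v_2 = (1, 0, 0, 0, 0)ᵀ

Let N = A − (-2)·I. We want v_2 with N^2 v_2 = 0 but N^1 v_2 ≠ 0; then v_{j-1} := N · v_j for j = 2, …, 2.

Pick v_2 = (1, 0, 0, 0, 0)ᵀ.
Then v_1 = N · v_2 = (-1, 0, 1, 1, -1)ᵀ.

Sanity check: (A − (-2)·I) v_1 = (0, 0, 0, 0, 0)ᵀ = 0. ✓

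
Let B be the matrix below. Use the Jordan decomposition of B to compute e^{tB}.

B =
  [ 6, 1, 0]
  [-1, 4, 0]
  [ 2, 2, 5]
e^{tB} =
  [t*exp(5*t) + exp(5*t), t*exp(5*t), 0]
  [-t*exp(5*t), -t*exp(5*t) + exp(5*t), 0]
  [2*t*exp(5*t), 2*t*exp(5*t), exp(5*t)]

Strategy: write B = P · J · P⁻¹ where J is a Jordan canonical form, so e^{tB} = P · e^{tJ} · P⁻¹, and e^{tJ} can be computed block-by-block.

B has Jordan form
J =
  [5, 1, 0]
  [0, 5, 0]
  [0, 0, 5]
(up to reordering of blocks).

Per-block formulas:
  For a 1×1 block at λ = 5: exp(t · [5]) = [e^(5t)].
  For a 2×2 Jordan block J_2(5): exp(t · J_2(5)) = e^(5t)·(I + t·N), where N is the 2×2 nilpotent shift.

After assembling e^{tJ} and conjugating by P, we get:

e^{tB} =
  [t*exp(5*t) + exp(5*t), t*exp(5*t), 0]
  [-t*exp(5*t), -t*exp(5*t) + exp(5*t), 0]
  [2*t*exp(5*t), 2*t*exp(5*t), exp(5*t)]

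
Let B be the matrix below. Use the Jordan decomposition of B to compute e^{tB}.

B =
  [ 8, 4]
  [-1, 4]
e^{tB} =
  [2*t*exp(6*t) + exp(6*t), 4*t*exp(6*t)]
  [-t*exp(6*t), -2*t*exp(6*t) + exp(6*t)]

Strategy: write B = P · J · P⁻¹ where J is a Jordan canonical form, so e^{tB} = P · e^{tJ} · P⁻¹, and e^{tJ} can be computed block-by-block.

B has Jordan form
J =
  [6, 1]
  [0, 6]
(up to reordering of blocks).

Per-block formulas:
  For a 2×2 Jordan block J_2(6): exp(t · J_2(6)) = e^(6t)·(I + t·N), where N is the 2×2 nilpotent shift.

After assembling e^{tJ} and conjugating by P, we get:

e^{tB} =
  [2*t*exp(6*t) + exp(6*t), 4*t*exp(6*t)]
  [-t*exp(6*t), -2*t*exp(6*t) + exp(6*t)]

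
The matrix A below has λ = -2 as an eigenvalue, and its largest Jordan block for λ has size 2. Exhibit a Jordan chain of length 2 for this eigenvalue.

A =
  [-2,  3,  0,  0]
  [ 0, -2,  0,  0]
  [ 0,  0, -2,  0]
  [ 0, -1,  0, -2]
A Jordan chain for λ = -2 of length 2:
v_1 = (3, 0, 0, -1)ᵀ
v_2 = (0, 1, 0, 0)ᵀ

Let N = A − (-2)·I. We want v_2 with N^2 v_2 = 0 but N^1 v_2 ≠ 0; then v_{j-1} := N · v_j for j = 2, …, 2.

Pick v_2 = (0, 1, 0, 0)ᵀ.
Then v_1 = N · v_2 = (3, 0, 0, -1)ᵀ.

Sanity check: (A − (-2)·I) v_1 = (0, 0, 0, 0)ᵀ = 0. ✓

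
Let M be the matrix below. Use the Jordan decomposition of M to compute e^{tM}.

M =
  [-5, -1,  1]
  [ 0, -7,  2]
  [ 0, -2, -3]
e^{tM} =
  [exp(-5*t), -t*exp(-5*t), t*exp(-5*t)]
  [0, -2*t*exp(-5*t) + exp(-5*t), 2*t*exp(-5*t)]
  [0, -2*t*exp(-5*t), 2*t*exp(-5*t) + exp(-5*t)]

Strategy: write M = P · J · P⁻¹ where J is a Jordan canonical form, so e^{tM} = P · e^{tJ} · P⁻¹, and e^{tJ} can be computed block-by-block.

M has Jordan form
J =
  [-5,  1,  0]
  [ 0, -5,  0]
  [ 0,  0, -5]
(up to reordering of blocks).

Per-block formulas:
  For a 2×2 Jordan block J_2(-5): exp(t · J_2(-5)) = e^(-5t)·(I + t·N), where N is the 2×2 nilpotent shift.
  For a 1×1 block at λ = -5: exp(t · [-5]) = [e^(-5t)].

After assembling e^{tJ} and conjugating by P, we get:

e^{tM} =
  [exp(-5*t), -t*exp(-5*t), t*exp(-5*t)]
  [0, -2*t*exp(-5*t) + exp(-5*t), 2*t*exp(-5*t)]
  [0, -2*t*exp(-5*t), 2*t*exp(-5*t) + exp(-5*t)]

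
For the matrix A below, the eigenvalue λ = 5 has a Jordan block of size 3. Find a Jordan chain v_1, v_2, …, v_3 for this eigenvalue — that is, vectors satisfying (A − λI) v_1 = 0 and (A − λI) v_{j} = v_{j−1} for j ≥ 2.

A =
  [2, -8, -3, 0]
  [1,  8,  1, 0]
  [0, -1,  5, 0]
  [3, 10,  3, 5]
A Jordan chain for λ = 5 of length 3:
v_1 = (1, 0, -1, 1)ᵀ
v_2 = (-3, 1, 0, 3)ᵀ
v_3 = (1, 0, 0, 0)ᵀ

Let N = A − (5)·I. We want v_3 with N^3 v_3 = 0 but N^2 v_3 ≠ 0; then v_{j-1} := N · v_j for j = 3, …, 2.

Pick v_3 = (1, 0, 0, 0)ᵀ.
Then v_2 = N · v_3 = (-3, 1, 0, 3)ᵀ.
Then v_1 = N · v_2 = (1, 0, -1, 1)ᵀ.

Sanity check: (A − (5)·I) v_1 = (0, 0, 0, 0)ᵀ = 0. ✓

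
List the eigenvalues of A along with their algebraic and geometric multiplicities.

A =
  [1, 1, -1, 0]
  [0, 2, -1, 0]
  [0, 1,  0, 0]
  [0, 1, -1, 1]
λ = 1: alg = 4, geom = 3

Step 1 — factor the characteristic polynomial to read off the algebraic multiplicities:
  χ_A(x) = (x - 1)^4

Step 2 — compute geometric multiplicities via the rank-nullity identity g(λ) = n − rank(A − λI):
  rank(A − (1)·I) = 1, so dim ker(A − (1)·I) = n − 1 = 3

Summary:
  λ = 1: algebraic multiplicity = 4, geometric multiplicity = 3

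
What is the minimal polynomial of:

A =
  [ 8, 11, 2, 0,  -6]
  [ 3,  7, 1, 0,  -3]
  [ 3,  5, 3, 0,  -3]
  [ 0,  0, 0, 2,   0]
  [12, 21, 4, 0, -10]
x^3 - 6*x^2 + 12*x - 8

The characteristic polynomial is χ_A(x) = (x - 2)^5, so the eigenvalues are known. The minimal polynomial is
  m_A(x) = Π_λ (x − λ)^{k_λ}
where k_λ is the size of the *largest* Jordan block for λ (equivalently, the smallest k with (A − λI)^k v = 0 for every generalised eigenvector v of λ).

  λ = 2: largest Jordan block has size 3, contributing (x − 2)^3

So m_A(x) = (x - 2)^3 = x^3 - 6*x^2 + 12*x - 8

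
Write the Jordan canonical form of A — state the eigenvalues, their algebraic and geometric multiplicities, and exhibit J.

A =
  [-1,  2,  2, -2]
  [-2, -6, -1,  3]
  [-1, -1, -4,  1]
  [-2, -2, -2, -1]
J_3(-3) ⊕ J_1(-3)

The characteristic polynomial is
  det(x·I − A) = x^4 + 12*x^3 + 54*x^2 + 108*x + 81 = (x + 3)^4

Eigenvalues and multiplicities (the geometric multiplicity of λ is n − rank(A − λI), which equals the number of Jordan blocks for λ):
  λ = -3: algebraic multiplicity = 4, geometric multiplicity = 2

Determining the block sizes for each eigenvalue:
  λ = -3: with am = 4 and gm = 2, the partition is not yet determined (e.g. several partitions of 4 into 2 parts exist). Let N = A − (-3)·I. Computing rank(N^1) = 2, rank(N^2) = 1, rank(N^3) = 0; the number of blocks of size ≥ j is rank(N^{j−1}) − rank(N^j), giving [2, 1, 1]. So we have 1 block(s) of size 3, 1 block(s) of size 1 → block sizes [3, 1]

Assembling the blocks gives a Jordan form
J =
  [-3,  1,  0,  0]
  [ 0, -3,  1,  0]
  [ 0,  0, -3,  0]
  [ 0,  0,  0, -3]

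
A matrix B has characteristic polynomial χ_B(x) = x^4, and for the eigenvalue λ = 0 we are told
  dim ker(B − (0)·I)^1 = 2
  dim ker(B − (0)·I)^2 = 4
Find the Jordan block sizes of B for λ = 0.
Block sizes for λ = 0: [2, 2]

From the dimensions of kernels of powers, the number of Jordan blocks of size at least j is d_j − d_{j−1} where d_j = dim ker(N^j) (with d_0 = 0). Computing the differences gives [2, 2].
The number of blocks of size exactly k is (#blocks of size ≥ k) − (#blocks of size ≥ k + 1), so the partition is: 2 block(s) of size 2.
In nonincreasing order the block sizes are [2, 2].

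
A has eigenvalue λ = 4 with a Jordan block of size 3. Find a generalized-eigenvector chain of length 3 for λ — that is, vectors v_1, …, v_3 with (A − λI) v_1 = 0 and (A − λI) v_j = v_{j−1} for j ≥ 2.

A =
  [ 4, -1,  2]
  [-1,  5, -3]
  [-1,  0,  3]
A Jordan chain for λ = 4 of length 3:
v_1 = (-1, 2, 1)ᵀ
v_2 = (0, -1, -1)ᵀ
v_3 = (1, 0, 0)ᵀ

Let N = A − (4)·I. We want v_3 with N^3 v_3 = 0 but N^2 v_3 ≠ 0; then v_{j-1} := N · v_j for j = 3, …, 2.

Pick v_3 = (1, 0, 0)ᵀ.
Then v_2 = N · v_3 = (0, -1, -1)ᵀ.
Then v_1 = N · v_2 = (-1, 2, 1)ᵀ.

Sanity check: (A − (4)·I) v_1 = (0, 0, 0)ᵀ = 0. ✓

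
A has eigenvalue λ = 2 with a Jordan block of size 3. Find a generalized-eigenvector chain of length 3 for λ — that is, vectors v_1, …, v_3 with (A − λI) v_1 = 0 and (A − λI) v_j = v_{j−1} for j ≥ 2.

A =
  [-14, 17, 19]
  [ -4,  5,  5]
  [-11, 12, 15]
A Jordan chain for λ = 2 of length 3:
v_1 = (-21, -3, -15)ᵀ
v_2 = (-16, -4, -11)ᵀ
v_3 = (1, 0, 0)ᵀ

Let N = A − (2)·I. We want v_3 with N^3 v_3 = 0 but N^2 v_3 ≠ 0; then v_{j-1} := N · v_j for j = 3, …, 2.

Pick v_3 = (1, 0, 0)ᵀ.
Then v_2 = N · v_3 = (-16, -4, -11)ᵀ.
Then v_1 = N · v_2 = (-21, -3, -15)ᵀ.

Sanity check: (A − (2)·I) v_1 = (0, 0, 0)ᵀ = 0. ✓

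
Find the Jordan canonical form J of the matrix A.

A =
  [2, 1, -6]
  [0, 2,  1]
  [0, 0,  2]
J_3(2)

The characteristic polynomial is
  det(x·I − A) = x^3 - 6*x^2 + 12*x - 8 = (x - 2)^3

Eigenvalues and multiplicities (the geometric multiplicity of λ is n − rank(A − λI), which equals the number of Jordan blocks for λ):
  λ = 2: algebraic multiplicity = 3, geometric multiplicity = 1

Determining the block sizes for each eigenvalue:
  λ = 2: one block (gm = 1), so the single block has size am = 3 → block sizes [3]

Assembling the blocks gives a Jordan form
J =
  [2, 1, 0]
  [0, 2, 1]
  [0, 0, 2]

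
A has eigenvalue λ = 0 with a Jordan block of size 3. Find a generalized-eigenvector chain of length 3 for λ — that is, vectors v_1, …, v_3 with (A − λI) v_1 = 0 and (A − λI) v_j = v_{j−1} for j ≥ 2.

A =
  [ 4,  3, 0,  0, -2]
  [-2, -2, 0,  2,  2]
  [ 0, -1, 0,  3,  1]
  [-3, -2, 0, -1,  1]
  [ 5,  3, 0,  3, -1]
A Jordan chain for λ = 0 of length 3:
v_1 = (0, 0, -2, 0, 0)ᵀ
v_2 = (4, -2, 0, -3, 5)ᵀ
v_3 = (1, 0, 0, 0, 0)ᵀ

Let N = A − (0)·I. We want v_3 with N^3 v_3 = 0 but N^2 v_3 ≠ 0; then v_{j-1} := N · v_j for j = 3, …, 2.

Pick v_3 = (1, 0, 0, 0, 0)ᵀ.
Then v_2 = N · v_3 = (4, -2, 0, -3, 5)ᵀ.
Then v_1 = N · v_2 = (0, 0, -2, 0, 0)ᵀ.

Sanity check: (A − (0)·I) v_1 = (0, 0, 0, 0, 0)ᵀ = 0. ✓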